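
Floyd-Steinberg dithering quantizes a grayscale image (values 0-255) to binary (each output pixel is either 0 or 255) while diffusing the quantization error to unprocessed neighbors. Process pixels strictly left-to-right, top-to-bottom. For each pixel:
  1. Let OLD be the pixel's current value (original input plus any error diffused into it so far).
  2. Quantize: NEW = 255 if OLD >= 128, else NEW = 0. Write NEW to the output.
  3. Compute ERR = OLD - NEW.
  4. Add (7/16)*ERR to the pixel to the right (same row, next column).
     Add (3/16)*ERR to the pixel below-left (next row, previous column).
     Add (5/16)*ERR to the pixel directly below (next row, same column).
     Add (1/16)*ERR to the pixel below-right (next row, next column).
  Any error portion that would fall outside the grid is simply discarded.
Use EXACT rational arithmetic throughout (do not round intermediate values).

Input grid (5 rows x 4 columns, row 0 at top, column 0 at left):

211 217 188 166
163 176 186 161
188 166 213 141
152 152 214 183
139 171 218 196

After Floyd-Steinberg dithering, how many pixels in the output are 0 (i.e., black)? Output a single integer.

Answer: 6

Derivation:
(0,0): OLD=211 → NEW=255, ERR=-44
(0,1): OLD=791/4 → NEW=255, ERR=-229/4
(0,2): OLD=10429/64 → NEW=255, ERR=-5891/64
(0,3): OLD=128747/1024 → NEW=0, ERR=128747/1024
(1,0): OLD=8865/64 → NEW=255, ERR=-7455/64
(1,1): OLD=44615/512 → NEW=0, ERR=44615/512
(1,2): OLD=3528371/16384 → NEW=255, ERR=-649549/16384
(1,3): OLD=46450005/262144 → NEW=255, ERR=-20396715/262144
(2,0): OLD=1375741/8192 → NEW=255, ERR=-713219/8192
(2,1): OLD=36812111/262144 → NEW=255, ERR=-30034609/262144
(2,2): OLD=74104163/524288 → NEW=255, ERR=-59589277/524288
(2,3): OLD=540916071/8388608 → NEW=0, ERR=540916071/8388608
(3,0): OLD=433315341/4194304 → NEW=0, ERR=433315341/4194304
(3,1): OLD=9035675219/67108864 → NEW=255, ERR=-8077085101/67108864
(3,2): OLD=140397143149/1073741824 → NEW=255, ERR=-133407021971/1073741824
(3,3): OLD=2434214353019/17179869184 → NEW=255, ERR=-1946652288901/17179869184
(4,0): OLD=159684085513/1073741824 → NEW=255, ERR=-114120079607/1073741824
(4,1): OLD=601728963259/8589934592 → NEW=0, ERR=601728963259/8589934592
(4,2): OLD=49767336789179/274877906944 → NEW=255, ERR=-20326529481541/274877906944
(4,3): OLD=529847029068941/4398046511104 → NEW=0, ERR=529847029068941/4398046511104
Output grid:
  Row 0: ###.  (1 black, running=1)
  Row 1: #.##  (1 black, running=2)
  Row 2: ###.  (1 black, running=3)
  Row 3: .###  (1 black, running=4)
  Row 4: #.#.  (2 black, running=6)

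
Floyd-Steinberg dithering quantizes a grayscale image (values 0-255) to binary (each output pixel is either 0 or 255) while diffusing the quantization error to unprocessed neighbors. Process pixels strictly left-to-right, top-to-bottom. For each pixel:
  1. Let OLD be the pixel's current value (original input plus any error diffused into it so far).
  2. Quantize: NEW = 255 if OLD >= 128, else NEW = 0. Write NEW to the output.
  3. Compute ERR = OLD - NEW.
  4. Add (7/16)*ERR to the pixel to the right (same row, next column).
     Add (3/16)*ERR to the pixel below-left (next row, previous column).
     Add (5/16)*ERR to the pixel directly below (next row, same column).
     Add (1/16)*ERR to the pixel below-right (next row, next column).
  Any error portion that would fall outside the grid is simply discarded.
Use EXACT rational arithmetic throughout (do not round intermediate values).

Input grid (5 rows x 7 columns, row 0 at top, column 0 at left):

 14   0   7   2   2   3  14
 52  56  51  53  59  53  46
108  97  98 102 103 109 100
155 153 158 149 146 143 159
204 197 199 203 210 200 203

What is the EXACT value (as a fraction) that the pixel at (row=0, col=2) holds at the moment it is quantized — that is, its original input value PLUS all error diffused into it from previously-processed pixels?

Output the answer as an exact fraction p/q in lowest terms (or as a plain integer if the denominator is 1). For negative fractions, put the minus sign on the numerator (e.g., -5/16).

Answer: 1239/128

Derivation:
(0,0): OLD=14 → NEW=0, ERR=14
(0,1): OLD=49/8 → NEW=0, ERR=49/8
(0,2): OLD=1239/128 → NEW=0, ERR=1239/128
Target (0,2): original=7, with diffused error = 1239/128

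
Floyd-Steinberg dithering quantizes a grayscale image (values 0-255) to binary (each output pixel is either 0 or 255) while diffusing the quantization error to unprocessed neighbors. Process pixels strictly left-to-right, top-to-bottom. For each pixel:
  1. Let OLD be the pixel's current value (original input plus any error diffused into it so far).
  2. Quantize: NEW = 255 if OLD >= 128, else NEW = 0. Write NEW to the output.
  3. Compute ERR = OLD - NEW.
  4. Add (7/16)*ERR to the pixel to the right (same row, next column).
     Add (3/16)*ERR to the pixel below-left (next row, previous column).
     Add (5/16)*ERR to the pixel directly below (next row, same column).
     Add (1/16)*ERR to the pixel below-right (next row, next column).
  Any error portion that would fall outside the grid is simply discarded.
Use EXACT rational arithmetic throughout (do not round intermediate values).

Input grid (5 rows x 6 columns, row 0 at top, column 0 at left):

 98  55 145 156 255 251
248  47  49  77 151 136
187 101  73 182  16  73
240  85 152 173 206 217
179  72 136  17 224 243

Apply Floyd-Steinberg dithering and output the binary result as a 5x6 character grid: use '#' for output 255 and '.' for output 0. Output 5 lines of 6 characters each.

(0,0): OLD=98 → NEW=0, ERR=98
(0,1): OLD=783/8 → NEW=0, ERR=783/8
(0,2): OLD=24041/128 → NEW=255, ERR=-8599/128
(0,3): OLD=259295/2048 → NEW=0, ERR=259295/2048
(0,4): OLD=10170905/32768 → NEW=255, ERR=1815065/32768
(0,5): OLD=144301743/524288 → NEW=255, ERR=10608303/524288
(1,0): OLD=38013/128 → NEW=255, ERR=5373/128
(1,1): OLD=91627/1024 → NEW=0, ERR=91627/1024
(1,2): OLD=3178823/32768 → NEW=0, ERR=3178823/32768
(1,3): OLD=21652347/131072 → NEW=255, ERR=-11771013/131072
(1,4): OLD=1180501073/8388608 → NEW=255, ERR=-958593967/8388608
(1,5): OLD=12856774119/134217728 → NEW=0, ERR=12856774119/134217728
(2,0): OLD=3553609/16384 → NEW=255, ERR=-624311/16384
(2,1): OLD=69785011/524288 → NEW=255, ERR=-63908429/524288
(2,2): OLD=324976089/8388608 → NEW=0, ERR=324976089/8388608
(2,3): OLD=10436865873/67108864 → NEW=255, ERR=-6675894447/67108864
(2,4): OLD=-109273496205/2147483648 → NEW=0, ERR=-109273496205/2147483648
(2,5): OLD=2526488301397/34359738368 → NEW=0, ERR=2526488301397/34359738368
(3,0): OLD=1721650873/8388608 → NEW=255, ERR=-417444167/8388608
(3,1): OLD=2014502213/67108864 → NEW=0, ERR=2014502213/67108864
(3,2): OLD=81050677023/536870912 → NEW=255, ERR=-55851405537/536870912
(3,3): OLD=3067625661277/34359738368 → NEW=0, ERR=3067625661277/34359738368
(3,4): OLD=65071302270397/274877906944 → NEW=255, ERR=-5022564000323/274877906944
(3,5): OLD=1006290669448947/4398046511104 → NEW=255, ERR=-115211190882573/4398046511104
(4,0): OLD=181545526455/1073741824 → NEW=255, ERR=-92258638665/1073741824
(4,1): OLD=363759001035/17179869184 → NEW=0, ERR=363759001035/17179869184
(4,2): OLD=72221269048305/549755813888 → NEW=255, ERR=-67966463493135/549755813888
(4,3): OLD=-168148833444075/8796093022208 → NEW=0, ERR=-168148833444075/8796093022208
(4,4): OLD=29638590341424741/140737488355328 → NEW=255, ERR=-6249469189183899/140737488355328
(4,5): OLD=482435727091850915/2251799813685248 → NEW=255, ERR=-91773225397887325/2251799813685248
Row 0: ..#.##
Row 1: #..##.
Row 2: ##.#..
Row 3: #.#.##
Row 4: #.#.##

Answer: ..#.##
#..##.
##.#..
#.#.##
#.#.##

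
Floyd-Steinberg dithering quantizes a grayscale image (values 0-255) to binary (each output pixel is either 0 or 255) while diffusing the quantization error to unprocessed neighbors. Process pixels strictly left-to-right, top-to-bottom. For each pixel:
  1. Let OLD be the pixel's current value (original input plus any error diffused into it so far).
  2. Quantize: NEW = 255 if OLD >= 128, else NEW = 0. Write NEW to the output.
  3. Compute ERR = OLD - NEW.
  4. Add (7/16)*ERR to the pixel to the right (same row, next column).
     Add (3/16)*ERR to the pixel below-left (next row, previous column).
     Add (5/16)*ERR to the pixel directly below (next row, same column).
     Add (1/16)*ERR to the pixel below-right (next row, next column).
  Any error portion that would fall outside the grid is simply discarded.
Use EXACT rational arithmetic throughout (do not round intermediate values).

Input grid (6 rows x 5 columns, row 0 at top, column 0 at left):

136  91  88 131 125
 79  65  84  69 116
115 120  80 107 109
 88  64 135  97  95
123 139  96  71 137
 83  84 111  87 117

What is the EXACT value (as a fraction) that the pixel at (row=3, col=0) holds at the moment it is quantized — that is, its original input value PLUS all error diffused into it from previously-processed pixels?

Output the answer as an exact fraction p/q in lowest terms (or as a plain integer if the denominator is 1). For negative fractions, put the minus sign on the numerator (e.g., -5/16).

(0,0): OLD=136 → NEW=255, ERR=-119
(0,1): OLD=623/16 → NEW=0, ERR=623/16
(0,2): OLD=26889/256 → NEW=0, ERR=26889/256
(0,3): OLD=724799/4096 → NEW=255, ERR=-319681/4096
(0,4): OLD=5954233/65536 → NEW=0, ERR=5954233/65536
(1,0): OLD=12573/256 → NEW=0, ERR=12573/256
(1,1): OLD=227147/2048 → NEW=0, ERR=227147/2048
(1,2): OLD=10036647/65536 → NEW=255, ERR=-6675033/65536
(1,3): OLD=6199579/262144 → NEW=0, ERR=6199579/262144
(1,4): OLD=628561393/4194304 → NEW=255, ERR=-440986127/4194304
(2,0): OLD=4952681/32768 → NEW=255, ERR=-3403159/32768
(2,1): OLD=97722003/1048576 → NEW=0, ERR=97722003/1048576
(2,2): OLD=1682922873/16777216 → NEW=0, ERR=1682922873/16777216
(2,3): OLD=35486277211/268435456 → NEW=255, ERR=-32964764069/268435456
(2,4): OLD=102630895037/4294967296 → NEW=0, ERR=102630895037/4294967296
(3,0): OLD=1225055577/16777216 → NEW=0, ERR=1225055577/16777216
Target (3,0): original=88, with diffused error = 1225055577/16777216

Answer: 1225055577/16777216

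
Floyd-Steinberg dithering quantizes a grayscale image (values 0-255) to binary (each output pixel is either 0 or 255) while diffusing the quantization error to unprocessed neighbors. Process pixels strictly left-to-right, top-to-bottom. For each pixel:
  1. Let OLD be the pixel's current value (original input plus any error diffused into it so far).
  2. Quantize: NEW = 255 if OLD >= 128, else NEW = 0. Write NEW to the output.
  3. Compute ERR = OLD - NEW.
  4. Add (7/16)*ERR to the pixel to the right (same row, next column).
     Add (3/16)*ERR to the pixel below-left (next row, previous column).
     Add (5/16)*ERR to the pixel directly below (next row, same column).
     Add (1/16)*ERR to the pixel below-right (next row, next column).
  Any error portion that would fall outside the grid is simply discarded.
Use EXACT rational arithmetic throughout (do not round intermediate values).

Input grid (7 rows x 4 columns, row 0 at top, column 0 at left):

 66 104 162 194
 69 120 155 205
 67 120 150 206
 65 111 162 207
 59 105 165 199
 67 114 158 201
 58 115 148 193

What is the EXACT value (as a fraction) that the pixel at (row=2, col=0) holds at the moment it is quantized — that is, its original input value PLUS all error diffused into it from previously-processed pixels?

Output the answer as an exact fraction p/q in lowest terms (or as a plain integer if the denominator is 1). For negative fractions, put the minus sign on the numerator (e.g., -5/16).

(0,0): OLD=66 → NEW=0, ERR=66
(0,1): OLD=1063/8 → NEW=255, ERR=-977/8
(0,2): OLD=13897/128 → NEW=0, ERR=13897/128
(0,3): OLD=494591/2048 → NEW=255, ERR=-27649/2048
(1,0): OLD=8541/128 → NEW=0, ERR=8541/128
(1,1): OLD=138763/1024 → NEW=255, ERR=-122357/1024
(1,2): OLD=4144743/32768 → NEW=0, ERR=4144743/32768
(1,3): OLD=137837953/524288 → NEW=255, ERR=4144513/524288
(2,0): OLD=1072297/16384 → NEW=0, ERR=1072297/16384
Target (2,0): original=67, with diffused error = 1072297/16384

Answer: 1072297/16384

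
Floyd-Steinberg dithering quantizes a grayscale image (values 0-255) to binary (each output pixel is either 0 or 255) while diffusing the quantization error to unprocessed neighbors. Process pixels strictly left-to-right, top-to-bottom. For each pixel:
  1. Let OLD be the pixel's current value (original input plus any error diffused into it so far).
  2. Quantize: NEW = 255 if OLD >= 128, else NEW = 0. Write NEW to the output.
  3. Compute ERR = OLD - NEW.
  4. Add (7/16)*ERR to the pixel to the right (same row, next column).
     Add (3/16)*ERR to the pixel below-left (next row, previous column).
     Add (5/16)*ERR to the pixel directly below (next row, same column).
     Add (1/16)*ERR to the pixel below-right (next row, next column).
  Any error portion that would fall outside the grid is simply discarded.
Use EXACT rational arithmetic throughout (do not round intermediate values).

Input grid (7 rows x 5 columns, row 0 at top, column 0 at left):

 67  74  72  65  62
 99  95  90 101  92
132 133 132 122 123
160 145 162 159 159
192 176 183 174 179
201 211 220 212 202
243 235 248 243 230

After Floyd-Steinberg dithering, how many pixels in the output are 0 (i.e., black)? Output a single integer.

(0,0): OLD=67 → NEW=0, ERR=67
(0,1): OLD=1653/16 → NEW=0, ERR=1653/16
(0,2): OLD=30003/256 → NEW=0, ERR=30003/256
(0,3): OLD=476261/4096 → NEW=0, ERR=476261/4096
(0,4): OLD=7397059/65536 → NEW=0, ERR=7397059/65536
(1,0): OLD=35663/256 → NEW=255, ERR=-29617/256
(1,1): OLD=210601/2048 → NEW=0, ERR=210601/2048
(1,2): OLD=13098845/65536 → NEW=255, ERR=-3612835/65536
(1,3): OLD=37147289/262144 → NEW=255, ERR=-29699431/262144
(1,4): OLD=356401835/4194304 → NEW=0, ERR=356401835/4194304
(2,0): OLD=3772499/32768 → NEW=0, ERR=3772499/32768
(2,1): OLD=207551297/1048576 → NEW=255, ERR=-59835583/1048576
(2,2): OLD=1258151171/16777216 → NEW=0, ERR=1258151171/16777216
(2,3): OLD=35404302169/268435456 → NEW=255, ERR=-33046739111/268435456
(2,4): OLD=380590173487/4294967296 → NEW=0, ERR=380590173487/4294967296
(3,0): OLD=3108447651/16777216 → NEW=255, ERR=-1169742429/16777216
(3,1): OLD=15827035239/134217728 → NEW=0, ERR=15827035239/134217728
(3,2): OLD=903557162397/4294967296 → NEW=255, ERR=-191659498083/4294967296
(3,3): OLD=1050612300725/8589934592 → NEW=0, ERR=1050612300725/8589934592
(3,4): OLD=31955485790441/137438953472 → NEW=255, ERR=-3091447344919/137438953472
(4,0): OLD=413008268973/2147483648 → NEW=255, ERR=-134600061267/2147483648
(4,1): OLD=11868120129965/68719476736 → NEW=255, ERR=-5655346437715/68719476736
(4,2): OLD=179608580232131/1099511627776 → NEW=255, ERR=-100766884850749/1099511627776
(4,3): OLD=2904804482449837/17592186044416 → NEW=255, ERR=-1581202958876243/17592186044416
(4,4): OLD=39488727810210363/281474976710656 → NEW=255, ERR=-32287391251006917/281474976710656
(5,0): OLD=182499788067111/1099511627776 → NEW=255, ERR=-97875677015769/1099511627776
(5,1): OLD=1101588957661621/8796093022208 → NEW=0, ERR=1101588957661621/8796093022208
(5,2): OLD=63094011930863325/281474976710656 → NEW=255, ERR=-8682107130353955/281474976710656
(5,3): OLD=161208409526288883/1125899906842624 → NEW=255, ERR=-125896066718580237/1125899906842624
(5,4): OLD=2010691217497081217/18014398509481984 → NEW=0, ERR=2010691217497081217/18014398509481984
(6,0): OLD=33588949462698807/140737488355328 → NEW=255, ERR=-2299110067909833/140737488355328
(6,1): OLD=1151310110000089529/4503599627370496 → NEW=255, ERR=2892205020613049/4503599627370496
(6,2): OLD=16249220931821890179/72057594037927936 → NEW=255, ERR=-2125465547849733501/72057594037927936
(6,3): OLD=246900600619164366945/1152921504606846976 → NEW=255, ERR=-47094383055581611935/1152921504606846976
(6,4): OLD=4427594072843365414887/18446744073709551616 → NEW=255, ERR=-276325665952570247193/18446744073709551616
Output grid:
  Row 0: .....  (5 black, running=5)
  Row 1: #.##.  (2 black, running=7)
  Row 2: .#.#.  (3 black, running=10)
  Row 3: #.#.#  (2 black, running=12)
  Row 4: #####  (0 black, running=12)
  Row 5: #.##.  (2 black, running=14)
  Row 6: #####  (0 black, running=14)

Answer: 14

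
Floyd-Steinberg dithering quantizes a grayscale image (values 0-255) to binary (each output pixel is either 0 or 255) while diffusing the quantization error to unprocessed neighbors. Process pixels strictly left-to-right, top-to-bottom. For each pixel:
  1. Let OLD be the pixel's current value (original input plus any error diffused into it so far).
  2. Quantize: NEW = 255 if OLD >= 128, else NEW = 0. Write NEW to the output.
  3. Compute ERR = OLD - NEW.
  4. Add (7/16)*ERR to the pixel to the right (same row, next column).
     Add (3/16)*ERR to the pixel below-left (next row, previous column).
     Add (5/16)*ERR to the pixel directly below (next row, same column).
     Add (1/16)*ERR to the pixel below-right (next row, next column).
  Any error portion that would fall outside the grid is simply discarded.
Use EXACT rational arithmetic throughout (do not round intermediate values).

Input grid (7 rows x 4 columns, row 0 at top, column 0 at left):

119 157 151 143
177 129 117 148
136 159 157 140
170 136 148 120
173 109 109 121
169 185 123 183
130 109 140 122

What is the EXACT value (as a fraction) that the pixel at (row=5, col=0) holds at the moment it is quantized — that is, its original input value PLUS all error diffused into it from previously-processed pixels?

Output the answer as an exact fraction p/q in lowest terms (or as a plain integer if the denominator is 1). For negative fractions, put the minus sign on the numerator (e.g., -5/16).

Answer: 76193497364123/549755813888

Derivation:
(0,0): OLD=119 → NEW=0, ERR=119
(0,1): OLD=3345/16 → NEW=255, ERR=-735/16
(0,2): OLD=33511/256 → NEW=255, ERR=-31769/256
(0,3): OLD=363345/4096 → NEW=0, ERR=363345/4096
(1,0): OLD=52627/256 → NEW=255, ERR=-12653/256
(1,1): OLD=158085/2048 → NEW=0, ERR=158085/2048
(1,2): OLD=8241257/65536 → NEW=0, ERR=8241257/65536
(1,3): OLD=233812783/1048576 → NEW=255, ERR=-33574097/1048576
(2,0): OLD=4424583/32768 → NEW=255, ERR=-3931257/32768
(2,1): OLD=158464189/1048576 → NEW=255, ERR=-108922691/1048576
(2,2): OLD=313885233/2097152 → NEW=255, ERR=-220888527/2097152
(2,3): OLD=3079380045/33554432 → NEW=0, ERR=3079380045/33554432
(3,0): OLD=1896357527/16777216 → NEW=0, ERR=1896357527/16777216
(3,1): OLD=33753781193/268435456 → NEW=0, ERR=33753781193/268435456
(3,2): OLD=776583883063/4294967296 → NEW=255, ERR=-318632777417/4294967296
(3,3): OLD=7534331291905/68719476736 → NEW=0, ERR=7534331291905/68719476736
(4,0): OLD=995999287947/4294967296 → NEW=255, ERR=-99217372533/4294967296
(4,1): OLD=4512886523297/34359738368 → NEW=255, ERR=-4248846760543/34359738368
(4,2): OLD=66116252447745/1099511627776 → NEW=0, ERR=66116252447745/1099511627776
(4,3): OLD=3112644790842199/17592186044416 → NEW=255, ERR=-1373362650483881/17592186044416
(5,0): OLD=76193497364123/549755813888 → NEW=255, ERR=-63994235177317/549755813888
Target (5,0): original=169, with diffused error = 76193497364123/549755813888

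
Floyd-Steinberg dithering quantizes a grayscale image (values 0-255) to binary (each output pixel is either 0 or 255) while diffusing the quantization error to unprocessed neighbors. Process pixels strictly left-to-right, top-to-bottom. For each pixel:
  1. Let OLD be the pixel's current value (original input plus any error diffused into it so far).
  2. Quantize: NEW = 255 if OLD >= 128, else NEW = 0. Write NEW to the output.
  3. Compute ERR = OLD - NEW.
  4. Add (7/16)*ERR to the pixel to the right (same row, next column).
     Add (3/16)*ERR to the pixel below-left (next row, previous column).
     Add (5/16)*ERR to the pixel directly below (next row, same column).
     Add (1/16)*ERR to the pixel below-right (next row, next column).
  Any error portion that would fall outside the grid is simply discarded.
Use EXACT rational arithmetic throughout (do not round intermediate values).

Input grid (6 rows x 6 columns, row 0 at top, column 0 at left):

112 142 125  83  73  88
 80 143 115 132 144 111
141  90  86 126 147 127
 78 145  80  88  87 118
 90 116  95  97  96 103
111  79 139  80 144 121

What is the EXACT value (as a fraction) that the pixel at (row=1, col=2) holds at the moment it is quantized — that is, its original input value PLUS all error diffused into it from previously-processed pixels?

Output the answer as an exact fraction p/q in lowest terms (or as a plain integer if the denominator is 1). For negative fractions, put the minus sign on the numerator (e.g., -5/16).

Answer: 35281/256

Derivation:
(0,0): OLD=112 → NEW=0, ERR=112
(0,1): OLD=191 → NEW=255, ERR=-64
(0,2): OLD=97 → NEW=0, ERR=97
(0,3): OLD=2007/16 → NEW=0, ERR=2007/16
(0,4): OLD=32737/256 → NEW=0, ERR=32737/256
(0,5): OLD=589607/4096 → NEW=255, ERR=-454873/4096
(1,0): OLD=103 → NEW=0, ERR=103
(1,1): OLD=773/4 → NEW=255, ERR=-247/4
(1,2): OLD=35281/256 → NEW=255, ERR=-29999/256
Target (1,2): original=115, with diffused error = 35281/256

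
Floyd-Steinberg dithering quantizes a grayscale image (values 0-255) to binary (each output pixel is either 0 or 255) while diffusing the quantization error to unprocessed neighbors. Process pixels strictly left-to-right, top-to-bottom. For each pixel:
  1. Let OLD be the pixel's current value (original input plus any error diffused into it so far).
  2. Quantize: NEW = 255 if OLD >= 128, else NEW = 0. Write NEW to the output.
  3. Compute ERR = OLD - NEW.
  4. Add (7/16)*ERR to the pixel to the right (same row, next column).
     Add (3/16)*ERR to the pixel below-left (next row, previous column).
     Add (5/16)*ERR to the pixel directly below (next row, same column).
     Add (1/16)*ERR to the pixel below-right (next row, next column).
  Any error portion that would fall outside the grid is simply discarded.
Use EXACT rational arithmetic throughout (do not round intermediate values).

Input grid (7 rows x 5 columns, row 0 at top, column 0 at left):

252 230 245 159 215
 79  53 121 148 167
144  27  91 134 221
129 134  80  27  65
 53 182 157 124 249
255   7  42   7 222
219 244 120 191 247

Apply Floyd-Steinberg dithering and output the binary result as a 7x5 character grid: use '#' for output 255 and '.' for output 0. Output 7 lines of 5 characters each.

Answer: #####
...#.
#.#.#
.#...
.##.#
#...#
##.##

Derivation:
(0,0): OLD=252 → NEW=255, ERR=-3
(0,1): OLD=3659/16 → NEW=255, ERR=-421/16
(0,2): OLD=59773/256 → NEW=255, ERR=-5507/256
(0,3): OLD=612715/4096 → NEW=255, ERR=-431765/4096
(0,4): OLD=11067885/65536 → NEW=255, ERR=-5643795/65536
(1,0): OLD=18721/256 → NEW=0, ERR=18721/256
(1,1): OLD=148583/2048 → NEW=0, ERR=148583/2048
(1,2): OLD=8166387/65536 → NEW=0, ERR=8166387/65536
(1,3): OLD=39867895/262144 → NEW=255, ERR=-26978825/262144
(1,4): OLD=371088133/4194304 → NEW=0, ERR=371088133/4194304
(2,0): OLD=5913181/32768 → NEW=255, ERR=-2442659/32768
(2,1): OLD=47179343/1048576 → NEW=0, ERR=47179343/1048576
(2,2): OLD=2262621613/16777216 → NEW=255, ERR=-2015568467/16777216
(2,3): OLD=19771800503/268435456 → NEW=0, ERR=19771800503/268435456
(2,4): OLD=1178712261697/4294967296 → NEW=255, ERR=83495601217/4294967296
(3,0): OLD=1914973453/16777216 → NEW=0, ERR=1914973453/16777216
(3,1): OLD=22926082953/134217728 → NEW=255, ERR=-11299437687/134217728
(3,2): OLD=95553092019/4294967296 → NEW=0, ERR=95553092019/4294967296
(3,3): OLD=480067854043/8589934592 → NEW=0, ERR=480067854043/8589934592
(3,4): OLD=13761660582247/137438953472 → NEW=0, ERR=13761660582247/137438953472
(4,0): OLD=156517258403/2147483648 → NEW=0, ERR=156517258403/2147483648
(4,1): OLD=13667168833699/68719476736 → NEW=255, ERR=-3856297733981/68719476736
(4,2): OLD=159009805185773/1099511627776 → NEW=255, ERR=-121365659897107/1099511627776
(4,3): OLD=1993856322346147/17592186044416 → NEW=0, ERR=1993856322346147/17592186044416
(4,4): OLD=93834905195094517/281474976710656 → NEW=255, ERR=22058786133877237/281474976710656
(5,0): OLD=293849333225417/1099511627776 → NEW=255, ERR=13473868142537/1099511627776
(5,1): OLD=-187500791399397/8796093022208 → NEW=0, ERR=-187500791399397/8796093022208
(5,2): OLD=4482041897626739/281474976710656 → NEW=0, ERR=4482041897626739/281474976710656
(5,3): OLD=64378686482661181/1125899906842624 → NEW=0, ERR=64378686482661181/1125899906842624
(5,4): OLD=5018629801791326863/18014398509481984 → NEW=255, ERR=424958181873420943/18014398509481984
(6,0): OLD=30797962301320121/140737488355328 → NEW=255, ERR=-5090097229288519/140737488355328
(6,1): OLD=1014512257181827927/4503599627370496 → NEW=255, ERR=-133905647797648553/4503599627370496
(6,2): OLD=8744678934373394477/72057594037927936 → NEW=0, ERR=8744678934373394477/72057594037927936
(6,3): OLD=308268840503246608175/1152921504606846976 → NEW=255, ERR=14273856828500629295/1152921504606846976
(6,4): OLD=4858173177163503405321/18446744073709551616 → NEW=255, ERR=154253438367567743241/18446744073709551616
Row 0: #####
Row 1: ...#.
Row 2: #.#.#
Row 3: .#...
Row 4: .##.#
Row 5: #...#
Row 6: ##.##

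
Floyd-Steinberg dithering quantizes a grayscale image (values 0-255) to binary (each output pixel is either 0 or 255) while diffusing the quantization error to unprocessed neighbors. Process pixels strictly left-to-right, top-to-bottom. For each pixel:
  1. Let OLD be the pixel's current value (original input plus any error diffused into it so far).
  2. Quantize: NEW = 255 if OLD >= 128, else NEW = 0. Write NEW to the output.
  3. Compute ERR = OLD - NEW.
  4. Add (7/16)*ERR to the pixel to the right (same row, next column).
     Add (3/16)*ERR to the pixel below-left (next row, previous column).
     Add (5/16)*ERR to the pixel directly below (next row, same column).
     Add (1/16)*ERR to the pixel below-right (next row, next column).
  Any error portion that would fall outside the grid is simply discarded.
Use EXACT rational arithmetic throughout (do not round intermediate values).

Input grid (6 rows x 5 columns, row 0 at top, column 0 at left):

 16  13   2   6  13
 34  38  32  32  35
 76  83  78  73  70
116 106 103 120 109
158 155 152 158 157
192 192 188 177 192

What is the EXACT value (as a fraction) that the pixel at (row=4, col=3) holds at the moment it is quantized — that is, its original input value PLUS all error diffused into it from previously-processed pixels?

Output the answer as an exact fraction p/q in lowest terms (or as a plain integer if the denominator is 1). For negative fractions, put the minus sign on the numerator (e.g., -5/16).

Answer: 29621751070229/274877906944

Derivation:
(0,0): OLD=16 → NEW=0, ERR=16
(0,1): OLD=20 → NEW=0, ERR=20
(0,2): OLD=43/4 → NEW=0, ERR=43/4
(0,3): OLD=685/64 → NEW=0, ERR=685/64
(0,4): OLD=18107/1024 → NEW=0, ERR=18107/1024
(1,0): OLD=171/4 → NEW=0, ERR=171/4
(1,1): OLD=2111/32 → NEW=0, ERR=2111/32
(1,2): OLD=69097/1024 → NEW=0, ERR=69097/1024
(1,3): OLD=35253/512 → NEW=0, ERR=35253/512
(1,4): OLD=1168477/16384 → NEW=0, ERR=1168477/16384
(2,0): OLD=52085/512 → NEW=0, ERR=52085/512
(2,1): OLD=2677889/16384 → NEW=255, ERR=-1500031/16384
(2,2): OLD=19939895/262144 → NEW=0, ERR=19939895/262144
(2,3): OLD=609786865/4194304 → NEW=255, ERR=-459760655/4194304
(2,4): OLD=3263739031/67108864 → NEW=0, ERR=3263739031/67108864
(3,0): OLD=34242211/262144 → NEW=255, ERR=-32604509/262144
(3,1): OLD=91424693/2097152 → NEW=0, ERR=91424693/2097152
(3,2): OLD=8024060393/67108864 → NEW=0, ERR=8024060393/67108864
(3,3): OLD=40783104861/268435456 → NEW=255, ERR=-27667936419/268435456
(3,4): OLD=310325979031/4294967296 → NEW=0, ERR=310325979031/4294967296
(4,0): OLD=4271693975/33554432 → NEW=0, ERR=4271693975/33554432
(4,1): OLD=256587076125/1073741824 → NEW=255, ERR=-17217088995/1073741824
(4,2): OLD=2847539530231/17179869184 → NEW=255, ERR=-1533327111689/17179869184
(4,3): OLD=29621751070229/274877906944 → NEW=0, ERR=29621751070229/274877906944
Target (4,3): original=158, with diffused error = 29621751070229/274877906944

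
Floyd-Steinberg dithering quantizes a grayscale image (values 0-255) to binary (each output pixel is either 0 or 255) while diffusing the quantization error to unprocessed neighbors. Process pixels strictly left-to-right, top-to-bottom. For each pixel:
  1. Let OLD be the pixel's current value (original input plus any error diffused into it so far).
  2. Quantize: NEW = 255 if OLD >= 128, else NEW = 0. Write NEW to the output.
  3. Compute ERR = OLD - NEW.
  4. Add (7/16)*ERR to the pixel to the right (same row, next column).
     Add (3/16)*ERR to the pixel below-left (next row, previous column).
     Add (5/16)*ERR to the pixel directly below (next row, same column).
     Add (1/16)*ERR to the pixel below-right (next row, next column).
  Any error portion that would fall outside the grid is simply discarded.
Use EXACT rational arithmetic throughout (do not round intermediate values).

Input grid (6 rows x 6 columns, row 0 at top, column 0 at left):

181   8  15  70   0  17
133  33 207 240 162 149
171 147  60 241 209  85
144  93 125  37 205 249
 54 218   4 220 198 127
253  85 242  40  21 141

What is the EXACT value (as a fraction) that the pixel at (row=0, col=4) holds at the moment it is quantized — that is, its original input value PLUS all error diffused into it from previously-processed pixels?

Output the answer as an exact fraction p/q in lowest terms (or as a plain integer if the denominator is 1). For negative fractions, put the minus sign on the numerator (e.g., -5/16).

Answer: 1030715/32768

Derivation:
(0,0): OLD=181 → NEW=255, ERR=-74
(0,1): OLD=-195/8 → NEW=0, ERR=-195/8
(0,2): OLD=555/128 → NEW=0, ERR=555/128
(0,3): OLD=147245/2048 → NEW=0, ERR=147245/2048
(0,4): OLD=1030715/32768 → NEW=0, ERR=1030715/32768
Target (0,4): original=0, with diffused error = 1030715/32768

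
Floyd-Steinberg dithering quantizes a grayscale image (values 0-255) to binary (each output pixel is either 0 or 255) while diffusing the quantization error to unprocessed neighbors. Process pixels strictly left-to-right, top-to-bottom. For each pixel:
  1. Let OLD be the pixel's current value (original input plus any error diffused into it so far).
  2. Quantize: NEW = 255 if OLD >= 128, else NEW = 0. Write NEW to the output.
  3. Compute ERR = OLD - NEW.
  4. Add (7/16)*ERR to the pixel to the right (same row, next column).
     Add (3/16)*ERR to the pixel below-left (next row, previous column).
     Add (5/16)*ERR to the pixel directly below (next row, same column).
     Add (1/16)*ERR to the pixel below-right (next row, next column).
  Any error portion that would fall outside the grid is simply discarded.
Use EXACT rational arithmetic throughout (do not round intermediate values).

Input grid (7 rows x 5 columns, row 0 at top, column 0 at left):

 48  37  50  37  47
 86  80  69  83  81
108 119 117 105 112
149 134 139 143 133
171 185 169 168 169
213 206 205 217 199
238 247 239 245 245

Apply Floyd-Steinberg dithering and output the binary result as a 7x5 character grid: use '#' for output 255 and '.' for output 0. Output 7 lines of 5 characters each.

Answer: .....
.#.#.
.#..#
#.##.
##.##
####.
#####

Derivation:
(0,0): OLD=48 → NEW=0, ERR=48
(0,1): OLD=58 → NEW=0, ERR=58
(0,2): OLD=603/8 → NEW=0, ERR=603/8
(0,3): OLD=8957/128 → NEW=0, ERR=8957/128
(0,4): OLD=158955/2048 → NEW=0, ERR=158955/2048
(1,0): OLD=895/8 → NEW=0, ERR=895/8
(1,1): OLD=10509/64 → NEW=255, ERR=-5811/64
(1,2): OLD=142493/2048 → NEW=0, ERR=142493/2048
(1,3): OLD=1266247/8192 → NEW=255, ERR=-822713/8192
(1,4): OLD=8610189/131072 → NEW=0, ERR=8610189/131072
(2,0): OLD=128959/1024 → NEW=0, ERR=128959/1024
(2,1): OLD=5431657/32768 → NEW=255, ERR=-2924183/32768
(2,2): OLD=39424067/524288 → NEW=0, ERR=39424067/524288
(2,3): OLD=1033304625/8388608 → NEW=0, ERR=1033304625/8388608
(2,4): OLD=24178320279/134217728 → NEW=255, ERR=-10047200361/134217728
(3,0): OLD=89979803/524288 → NEW=255, ERR=-43713637/524288
(3,1): OLD=384221291/4194304 → NEW=0, ERR=384221291/4194304
(3,2): OLD=29540610653/134217728 → NEW=255, ERR=-4684909987/134217728
(3,3): OLD=10528472557/67108864 → NEW=255, ERR=-6584287763/67108864
(3,4): OLD=159732168697/2147483648 → NEW=0, ERR=159732168697/2147483648
(4,0): OLD=10879734137/67108864 → NEW=255, ERR=-6233026183/67108864
(4,1): OLD=346252093845/2147483648 → NEW=255, ERR=-201356236395/2147483648
(4,2): OLD=3587139006211/34359738368 → NEW=0, ERR=3587139006211/34359738368
(4,3): OLD=107080980244165/549755813888 → NEW=255, ERR=-33106752297275/549755813888
(4,4): OLD=1405311145249891/8796093022208 → NEW=255, ERR=-837692575413149/8796093022208
(5,0): OLD=5717271373919/34359738368 → NEW=255, ERR=-3044461909921/34359738368
(5,1): OLD=41700036496409/274877906944 → NEW=255, ERR=-28393829774311/274877906944
(5,2): OLD=1541789119800221/8796093022208 → NEW=255, ERR=-701214600862819/8796093022208
(5,3): OLD=5347055610658753/35184372088832 → NEW=255, ERR=-3624959271993407/35184372088832
(5,4): OLD=67779642171598659/562949953421312 → NEW=0, ERR=67779642171598659/562949953421312
(6,0): OLD=839775103922979/4398046511104 → NEW=255, ERR=-281726756408541/4398046511104
(6,1): OLD=23391946218628449/140737488355328 → NEW=255, ERR=-12496113311980191/140737488355328
(6,2): OLD=336573042109519299/2251799813685248 → NEW=255, ERR=-237635910380218941/2251799813685248
(6,3): OLD=6637461698185051577/36028797018963968 → NEW=255, ERR=-2549881541650760263/36028797018963968
(6,4): OLD=141361240723173754831/576460752303423488 → NEW=255, ERR=-5636251114199234609/576460752303423488
Row 0: .....
Row 1: .#.#.
Row 2: .#..#
Row 3: #.##.
Row 4: ##.##
Row 5: ####.
Row 6: #####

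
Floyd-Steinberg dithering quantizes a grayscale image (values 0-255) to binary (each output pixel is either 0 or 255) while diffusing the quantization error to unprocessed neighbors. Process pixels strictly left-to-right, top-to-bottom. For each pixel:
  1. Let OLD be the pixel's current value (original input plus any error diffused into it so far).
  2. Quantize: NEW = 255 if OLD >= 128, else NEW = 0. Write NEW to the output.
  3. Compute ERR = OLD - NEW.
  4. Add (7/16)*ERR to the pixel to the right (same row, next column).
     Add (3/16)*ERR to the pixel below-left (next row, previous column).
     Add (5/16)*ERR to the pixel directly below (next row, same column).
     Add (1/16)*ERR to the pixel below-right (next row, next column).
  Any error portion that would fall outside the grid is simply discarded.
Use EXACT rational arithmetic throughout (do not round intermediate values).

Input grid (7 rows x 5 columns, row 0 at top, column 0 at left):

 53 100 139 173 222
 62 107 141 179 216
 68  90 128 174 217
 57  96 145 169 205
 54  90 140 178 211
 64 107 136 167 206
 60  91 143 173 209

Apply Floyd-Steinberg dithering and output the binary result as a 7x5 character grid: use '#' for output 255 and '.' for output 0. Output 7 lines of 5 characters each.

Answer: ..###
.#.##
..#.#
.#.##
..###
.#.#.
.#.##

Derivation:
(0,0): OLD=53 → NEW=0, ERR=53
(0,1): OLD=1971/16 → NEW=0, ERR=1971/16
(0,2): OLD=49381/256 → NEW=255, ERR=-15899/256
(0,3): OLD=597315/4096 → NEW=255, ERR=-447165/4096
(0,4): OLD=11418837/65536 → NEW=255, ERR=-5292843/65536
(1,0): OLD=26025/256 → NEW=0, ERR=26025/256
(1,1): OLD=371999/2048 → NEW=255, ERR=-150241/2048
(1,2): OLD=5028363/65536 → NEW=0, ERR=5028363/65536
(1,3): OLD=41792943/262144 → NEW=255, ERR=-25053777/262144
(1,4): OLD=596117805/4194304 → NEW=255, ERR=-473429715/4194304
(2,0): OLD=2818501/32768 → NEW=0, ERR=2818501/32768
(2,1): OLD=131539783/1048576 → NEW=0, ERR=131539783/1048576
(2,2): OLD=3092962453/16777216 → NEW=255, ERR=-1185227627/16777216
(2,3): OLD=26000071663/268435456 → NEW=0, ERR=26000071663/268435456
(2,4): OLD=936855828425/4294967296 → NEW=255, ERR=-158360832055/4294967296
(3,0): OLD=1801880821/16777216 → NEW=0, ERR=1801880821/16777216
(3,1): OLD=23396770897/134217728 → NEW=255, ERR=-10828749743/134217728
(3,2): OLD=488023950795/4294967296 → NEW=0, ERR=488023950795/4294967296
(3,3): OLD=2041408023539/8589934592 → NEW=255, ERR=-149025297421/8589934592
(3,4): OLD=26380202352479/137438953472 → NEW=255, ERR=-8666730782881/137438953472
(4,0): OLD=155553100603/2147483648 → NEW=0, ERR=155553100603/2147483648
(4,1): OLD=8555249698363/68719476736 → NEW=0, ERR=8555249698363/68719476736
(4,2): OLD=243739364834261/1099511627776 → NEW=255, ERR=-36636100248619/1099511627776
(4,3): OLD=2696512816430651/17592186044416 → NEW=255, ERR=-1789494624895429/17592186044416
(4,4): OLD=41012846201518365/281474976710656 → NEW=255, ERR=-30763272859698915/281474976710656
(5,0): OLD=120922989369233/1099511627776 → NEW=0, ERR=120922989369233/1099511627776
(5,1): OLD=1691489847484531/8796093022208 → NEW=255, ERR=-551513873178509/8796093022208
(5,2): OLD=24450174636355211/281474976710656 → NEW=0, ERR=24450174636355211/281474976710656
(5,3): OLD=169606032497745445/1125899906842624 → NEW=255, ERR=-117498443747123675/1125899906842624
(5,4): OLD=2158683873536137223/18014398509481984 → NEW=0, ERR=2158683873536137223/18014398509481984
(6,0): OLD=11626627256553473/140737488355328 → NEW=0, ERR=11626627256553473/140737488355328
(6,1): OLD=588664937161491599/4503599627370496 → NEW=255, ERR=-559752967817984881/4503599627370496
(6,2): OLD=6649622715573336853/72057594037927936 → NEW=0, ERR=6649622715573336853/72057594037927936
(6,3): OLD=240566728496258889511/1152921504606846976 → NEW=255, ERR=-53428255178487089369/1152921504606846976
(6,4): OLD=4051832158290395930321/18446744073709551616 → NEW=255, ERR=-652087580505539731759/18446744073709551616
Row 0: ..###
Row 1: .#.##
Row 2: ..#.#
Row 3: .#.##
Row 4: ..###
Row 5: .#.#.
Row 6: .#.##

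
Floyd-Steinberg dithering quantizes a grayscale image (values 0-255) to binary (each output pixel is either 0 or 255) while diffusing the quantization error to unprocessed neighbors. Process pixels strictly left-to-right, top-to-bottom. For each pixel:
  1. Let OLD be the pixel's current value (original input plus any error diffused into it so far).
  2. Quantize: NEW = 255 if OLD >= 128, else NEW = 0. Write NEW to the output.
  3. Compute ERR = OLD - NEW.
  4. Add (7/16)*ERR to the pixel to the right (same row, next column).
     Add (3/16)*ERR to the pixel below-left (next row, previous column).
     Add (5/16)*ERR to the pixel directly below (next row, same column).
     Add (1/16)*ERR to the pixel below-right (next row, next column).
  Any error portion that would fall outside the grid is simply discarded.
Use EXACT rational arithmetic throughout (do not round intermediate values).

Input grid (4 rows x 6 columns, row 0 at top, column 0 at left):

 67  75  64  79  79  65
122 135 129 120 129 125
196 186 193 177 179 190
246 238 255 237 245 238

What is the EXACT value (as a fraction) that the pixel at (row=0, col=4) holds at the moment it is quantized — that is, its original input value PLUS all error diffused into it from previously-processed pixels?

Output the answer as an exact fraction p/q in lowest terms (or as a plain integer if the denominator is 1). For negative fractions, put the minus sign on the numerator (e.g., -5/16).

Answer: 8817715/65536

Derivation:
(0,0): OLD=67 → NEW=0, ERR=67
(0,1): OLD=1669/16 → NEW=0, ERR=1669/16
(0,2): OLD=28067/256 → NEW=0, ERR=28067/256
(0,3): OLD=520053/4096 → NEW=0, ERR=520053/4096
(0,4): OLD=8817715/65536 → NEW=255, ERR=-7893965/65536
Target (0,4): original=79, with diffused error = 8817715/65536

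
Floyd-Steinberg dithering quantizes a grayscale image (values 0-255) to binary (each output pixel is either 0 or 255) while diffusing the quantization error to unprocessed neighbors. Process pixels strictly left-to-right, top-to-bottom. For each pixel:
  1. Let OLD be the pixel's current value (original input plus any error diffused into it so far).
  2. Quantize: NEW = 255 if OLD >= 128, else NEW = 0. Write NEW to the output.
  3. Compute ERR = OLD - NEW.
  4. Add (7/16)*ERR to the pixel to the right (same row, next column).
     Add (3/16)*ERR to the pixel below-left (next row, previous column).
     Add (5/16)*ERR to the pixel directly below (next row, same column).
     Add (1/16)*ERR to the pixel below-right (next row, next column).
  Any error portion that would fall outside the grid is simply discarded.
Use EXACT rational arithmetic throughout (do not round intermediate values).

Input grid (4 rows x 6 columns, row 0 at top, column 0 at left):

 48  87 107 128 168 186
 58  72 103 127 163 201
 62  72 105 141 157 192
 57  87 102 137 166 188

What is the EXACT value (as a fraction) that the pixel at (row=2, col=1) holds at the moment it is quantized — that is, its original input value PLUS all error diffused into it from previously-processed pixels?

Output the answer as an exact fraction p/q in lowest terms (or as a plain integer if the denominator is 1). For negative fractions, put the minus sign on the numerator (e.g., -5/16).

Answer: 1246327/16384

Derivation:
(0,0): OLD=48 → NEW=0, ERR=48
(0,1): OLD=108 → NEW=0, ERR=108
(0,2): OLD=617/4 → NEW=255, ERR=-403/4
(0,3): OLD=5371/64 → NEW=0, ERR=5371/64
(0,4): OLD=209629/1024 → NEW=255, ERR=-51491/1024
(0,5): OLD=2686987/16384 → NEW=255, ERR=-1490933/16384
(1,0): OLD=373/4 → NEW=0, ERR=373/4
(1,1): OLD=4181/32 → NEW=255, ERR=-3979/32
(1,2): OLD=40551/1024 → NEW=0, ERR=40551/1024
(1,3): OLD=317083/2048 → NEW=255, ERR=-205157/2048
(1,4): OLD=24023577/262144 → NEW=0, ERR=24023577/262144
(1,5): OLD=878763807/4194304 → NEW=255, ERR=-190783713/4194304
(2,0): OLD=34727/512 → NEW=0, ERR=34727/512
(2,1): OLD=1246327/16384 → NEW=0, ERR=1246327/16384
Target (2,1): original=72, with diffused error = 1246327/16384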